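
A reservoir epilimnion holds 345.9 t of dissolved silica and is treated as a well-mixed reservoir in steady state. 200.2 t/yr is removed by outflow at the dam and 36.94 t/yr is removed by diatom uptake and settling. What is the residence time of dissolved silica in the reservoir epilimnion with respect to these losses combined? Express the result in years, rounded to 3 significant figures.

Total removal = 200.2 + 36.94 = 237.14 t/yr.
τ = M / ΣF_out = 345.9 / 237.14 = 1.459 yr.

1.46 yr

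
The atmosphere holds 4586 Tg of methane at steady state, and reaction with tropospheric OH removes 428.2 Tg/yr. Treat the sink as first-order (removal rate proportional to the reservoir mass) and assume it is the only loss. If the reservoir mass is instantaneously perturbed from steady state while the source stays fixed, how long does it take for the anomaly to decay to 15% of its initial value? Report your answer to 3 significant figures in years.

20.3 yr

For a linear reservoir the anomaly decays as exp(−t/τ) with τ = M/F = 4586/428.2 = 10.71 yr.
exp(−t/τ) = 0.15 ⇒ t = −τ ln(0.15) = 10.71 × 1.897 = 20.32 yr.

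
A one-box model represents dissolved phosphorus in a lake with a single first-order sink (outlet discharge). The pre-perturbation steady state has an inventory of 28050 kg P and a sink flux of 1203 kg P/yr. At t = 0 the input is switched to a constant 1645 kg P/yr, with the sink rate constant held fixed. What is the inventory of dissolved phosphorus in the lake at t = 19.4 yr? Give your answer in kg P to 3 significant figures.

33900 kg P

The sink rate constant is k = F₀/M₀ = 1203/28050 = 0.04289 yr⁻¹.
Solving dM/dt = F₁ − kM with M(0) = M₀ gives M(t) = F₁/k + (M₀ − F₁/k)·e^(−kt).
F₁/k = 1645/0.04289 = 38356 kg P; kt = 0.04289 × 19.4 = 0.8320, e^(−kt) = 0.4352.
M(19.4) = 38356 + (28050 − 38356) × 0.4352 = 38356 − 4485 = 33871 kg P.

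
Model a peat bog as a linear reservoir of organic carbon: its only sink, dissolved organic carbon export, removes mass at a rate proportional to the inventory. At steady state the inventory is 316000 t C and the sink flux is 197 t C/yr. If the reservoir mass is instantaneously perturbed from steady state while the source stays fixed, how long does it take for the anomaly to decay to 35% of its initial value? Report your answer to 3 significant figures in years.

For a linear reservoir the anomaly decays as exp(−t/τ) with τ = M/F = 316000/197 = 1604 yr.
exp(−t/τ) = 0.35 ⇒ t = −τ ln(0.35) = 1604 × 1.050 = 1684 yr.

1680 yr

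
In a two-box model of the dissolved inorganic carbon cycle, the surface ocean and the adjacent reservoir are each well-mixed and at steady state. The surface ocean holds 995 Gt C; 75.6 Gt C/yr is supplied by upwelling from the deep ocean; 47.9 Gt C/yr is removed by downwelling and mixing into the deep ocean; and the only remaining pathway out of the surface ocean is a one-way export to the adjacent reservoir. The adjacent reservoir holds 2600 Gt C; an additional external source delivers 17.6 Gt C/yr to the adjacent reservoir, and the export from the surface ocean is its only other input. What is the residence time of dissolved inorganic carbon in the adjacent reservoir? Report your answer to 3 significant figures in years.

Balance the surface ocean: ΣF_in = 75.600 Gt C/yr.
Export to the adjacent reservoir = ΣF_in − (47.9) = 27.700 Gt C/yr.
Total input to the adjacent reservoir = 27.700 + 17.6 = 45.300 Gt C/yr; at steady state this equals its total output.
τ = M / F = 2600 / 45.300 = 57.40 yr.

57.4 yr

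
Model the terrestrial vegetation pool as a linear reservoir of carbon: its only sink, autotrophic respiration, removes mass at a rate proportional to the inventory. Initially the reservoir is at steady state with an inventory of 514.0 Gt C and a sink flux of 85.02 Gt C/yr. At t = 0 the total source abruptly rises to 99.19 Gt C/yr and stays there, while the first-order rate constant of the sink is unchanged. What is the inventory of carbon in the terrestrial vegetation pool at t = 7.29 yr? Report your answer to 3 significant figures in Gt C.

Residence time τ = M₀/F₀ = 6.046 yr. The eventual steady state is M_∞ = M₀·(F₁/F₀) = 514.0 × 99.19/85.02 = 599.67 Gt C.
The anomaly ΔM(t) = M(t) − M_∞ decays as ΔM₀·e^(−t/τ) with ΔM₀ = 514.0 − 599.67 = −85.67 Gt C.
At t = 7.29 yr, e^(−t/τ) = e^(−1.206) = 0.2994, so ΔM = −25.65 Gt C and M = 599.67 − 25.65 = 574.01 Gt C.

574 Gt C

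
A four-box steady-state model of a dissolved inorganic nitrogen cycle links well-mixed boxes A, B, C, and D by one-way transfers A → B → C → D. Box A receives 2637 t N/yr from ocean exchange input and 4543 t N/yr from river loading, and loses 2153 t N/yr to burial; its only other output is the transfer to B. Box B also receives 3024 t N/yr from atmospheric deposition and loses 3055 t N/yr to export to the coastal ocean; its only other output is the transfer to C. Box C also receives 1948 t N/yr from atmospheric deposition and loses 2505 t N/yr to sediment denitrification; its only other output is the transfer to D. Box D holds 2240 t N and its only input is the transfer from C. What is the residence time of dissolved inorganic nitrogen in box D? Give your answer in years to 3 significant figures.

Box A: F(A→B) = (2637 + 4543) − 2153 = 5027.0 t N/yr.
Box B: F(B→C) = (5027.0 + 3024) − 3055 = 4996.0 t N/yr.
Box C: F(C→D) = (4996.0 + 1948) − 2505 = 4439.0 t N/yr.
Box D throughput = its input = 4439.0 t N/yr; τ = 2240 / 4439.0 = 0.5046 yr.

0.505 yr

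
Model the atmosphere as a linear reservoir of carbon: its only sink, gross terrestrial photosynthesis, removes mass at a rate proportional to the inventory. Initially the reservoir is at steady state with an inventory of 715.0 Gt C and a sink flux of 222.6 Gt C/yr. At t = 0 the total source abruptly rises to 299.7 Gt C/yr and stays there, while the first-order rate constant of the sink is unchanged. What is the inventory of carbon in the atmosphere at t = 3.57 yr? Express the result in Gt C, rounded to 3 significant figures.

881 Gt C

Residence time τ = M₀/F₀ = 3.212 yr. The eventual steady state is M_∞ = M₀·(F₁/F₀) = 715.0 × 299.7/222.6 = 962.65 Gt C.
The anomaly ΔM(t) = M(t) − M_∞ decays as ΔM₀·e^(−t/τ) with ΔM₀ = 715.0 − 962.65 = −247.6 Gt C.
At t = 3.57 yr, e^(−t/τ) = e^(−1.111) = 0.3291, so ΔM = −81.50 Gt C and M = 962.65 − 81.50 = 881.15 Gt C.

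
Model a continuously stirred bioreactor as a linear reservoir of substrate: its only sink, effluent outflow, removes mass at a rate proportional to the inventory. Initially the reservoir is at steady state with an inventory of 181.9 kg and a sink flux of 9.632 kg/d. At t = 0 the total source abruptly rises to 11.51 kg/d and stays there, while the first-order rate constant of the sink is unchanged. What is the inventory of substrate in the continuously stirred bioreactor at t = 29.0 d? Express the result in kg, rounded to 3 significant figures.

210 kg

τ = M₀/F₀ = 181.9/9.632 = 18.88 d; rate constant k = 1/τ.
New steady state M_∞ = F₁/k = F₁·τ = 11.51 × 18.88 = 217.37 kg.
M(t) = M_∞ + (M₀ − M_∞)·e^(−t/τ); t/τ = 29.0/18.88 = 1.536, so e^(−t/τ) = 0.2153.
M(t) = 217.37 − 35.47 × 0.2153 = 209.73 kg.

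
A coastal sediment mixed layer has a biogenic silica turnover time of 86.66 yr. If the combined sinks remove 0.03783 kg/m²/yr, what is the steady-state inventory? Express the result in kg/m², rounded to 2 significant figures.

τ = M/F ⇒ M = τ × F = 86.66 × 0.03783 = 3.278 kg/m².

3.3 kg/m²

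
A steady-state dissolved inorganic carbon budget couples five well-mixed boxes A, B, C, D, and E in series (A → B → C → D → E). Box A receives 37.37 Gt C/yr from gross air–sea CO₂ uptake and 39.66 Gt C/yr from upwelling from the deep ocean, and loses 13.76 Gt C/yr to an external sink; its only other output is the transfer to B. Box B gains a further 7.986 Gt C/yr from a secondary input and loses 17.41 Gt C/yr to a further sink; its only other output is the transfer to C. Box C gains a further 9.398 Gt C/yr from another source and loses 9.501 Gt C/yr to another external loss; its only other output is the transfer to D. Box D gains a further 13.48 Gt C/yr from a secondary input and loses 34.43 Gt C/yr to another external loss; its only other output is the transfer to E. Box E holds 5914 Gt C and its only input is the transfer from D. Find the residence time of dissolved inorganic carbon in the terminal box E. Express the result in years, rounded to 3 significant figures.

180 yr

Box A: F(A→B) = (37.37 + 39.66) − 13.76 = 63.270 Gt C/yr.
Box B: F(B→C) = (63.270 + 7.986) − 17.41 = 53.846 Gt C/yr.
Box C: F(C→D) = (53.846 + 9.398) − 9.501 = 53.743 Gt C/yr.
Box D: F(D→E) = (53.743 + 13.48) − 34.43 = 32.793 Gt C/yr.
Box E throughput = its input = 32.793 Gt C/yr; τ = 5914 / 32.793 = 180.3 yr.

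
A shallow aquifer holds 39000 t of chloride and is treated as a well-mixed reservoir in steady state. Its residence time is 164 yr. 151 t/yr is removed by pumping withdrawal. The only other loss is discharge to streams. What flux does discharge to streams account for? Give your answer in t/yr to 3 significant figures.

Total removal F = M/τ = 39000 / 164 = 237.8 t/yr.
Discharge to streams = F − (151) = 237.8 − 151.0 = 86.80 t/yr.

86.8 t/yr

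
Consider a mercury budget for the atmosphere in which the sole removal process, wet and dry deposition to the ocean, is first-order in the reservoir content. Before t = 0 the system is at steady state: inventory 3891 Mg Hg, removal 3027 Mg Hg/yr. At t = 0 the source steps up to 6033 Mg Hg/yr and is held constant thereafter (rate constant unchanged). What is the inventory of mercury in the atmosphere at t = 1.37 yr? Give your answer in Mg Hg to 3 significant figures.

Residence time τ = M₀/F₀ = 1.285 yr. The eventual steady state is M_∞ = M₀·(F₁/F₀) = 3891 × 6033/3027 = 7755.0 Mg Hg.
The anomaly ΔM(t) = M(t) − M_∞ decays as ΔM₀·e^(−t/τ) with ΔM₀ = 3891 − 7755.0 = −3864 Mg Hg.
At t = 1.37 yr, e^(−t/τ) = e^(−1.066) = 0.3445, so ΔM = −1331 Mg Hg and M = 7755.0 − 1331 = 6424.0 Mg Hg.

6420 Mg Hg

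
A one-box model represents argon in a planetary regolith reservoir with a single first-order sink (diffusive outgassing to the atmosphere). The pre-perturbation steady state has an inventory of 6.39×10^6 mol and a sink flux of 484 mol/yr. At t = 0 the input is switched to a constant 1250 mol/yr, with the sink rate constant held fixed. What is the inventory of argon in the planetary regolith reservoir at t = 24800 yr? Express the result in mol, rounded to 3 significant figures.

1.50×10^7 mol

τ = M₀/F₀ = 6.39×10^6/484 = 13200 yr; rate constant k = 1/τ.
New steady state M_∞ = F₁/k = F₁·τ = 1250 × 13200 = 1.6503×10^7 mol.
M(t) = M_∞ + (M₀ − M_∞)·e^(−t/τ); t/τ = 24800/13200 = 1.878, so e^(−t/τ) = 0.1528.
M(t) = 1.6503×10^7 − 1.011×10^7 × 0.1528 = 1.4958×10^7 mol.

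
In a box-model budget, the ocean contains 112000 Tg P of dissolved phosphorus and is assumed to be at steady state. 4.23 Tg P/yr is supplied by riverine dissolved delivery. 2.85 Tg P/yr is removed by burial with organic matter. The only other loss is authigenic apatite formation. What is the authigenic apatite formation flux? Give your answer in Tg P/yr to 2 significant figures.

1.4 Tg P/yr

At steady state ΣF_in = ΣF_out.
ΣF_in = 4.2300 Tg P/yr.
Authigenic apatite formation flux = ΣF_in − (2.85) = 4.2300 − 2.850 = 1.380 Tg P/yr.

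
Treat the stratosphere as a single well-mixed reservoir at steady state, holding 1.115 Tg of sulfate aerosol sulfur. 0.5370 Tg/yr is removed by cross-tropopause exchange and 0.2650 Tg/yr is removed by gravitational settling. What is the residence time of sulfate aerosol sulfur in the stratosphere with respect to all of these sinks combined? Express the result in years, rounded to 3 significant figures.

1.39 yr

Total removal flux = 0.5370 + 0.2650 = 0.80200 Tg/yr.
τ = M / ΣF_out = 1.115 / 0.80200 = 1.390 yr.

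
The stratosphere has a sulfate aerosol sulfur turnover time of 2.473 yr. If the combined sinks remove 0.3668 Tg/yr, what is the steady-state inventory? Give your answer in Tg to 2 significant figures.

0.91 Tg

τ = M/F ⇒ M = τ × F = 2.473 × 0.3668 = 0.9071 Tg.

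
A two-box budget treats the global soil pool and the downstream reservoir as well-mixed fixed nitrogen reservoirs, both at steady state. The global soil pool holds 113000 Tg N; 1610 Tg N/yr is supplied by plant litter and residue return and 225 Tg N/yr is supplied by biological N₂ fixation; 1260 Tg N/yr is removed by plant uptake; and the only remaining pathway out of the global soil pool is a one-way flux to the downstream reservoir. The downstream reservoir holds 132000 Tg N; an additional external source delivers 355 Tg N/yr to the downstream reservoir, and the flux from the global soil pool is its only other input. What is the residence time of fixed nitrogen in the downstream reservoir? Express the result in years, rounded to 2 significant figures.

Balance the global soil pool: ΣF_in = 1610 + 225 = 1835.0 Tg N/yr.
Flux to the downstream reservoir = ΣF_in − (1260) = 575.00 Tg N/yr.
Total input to the downstream reservoir = 575.00 + 355 = 930.00 Tg N/yr; at steady state this equals its total output.
τ = M / F = 132000 / 930.00 = 141.9 yr.

140 yr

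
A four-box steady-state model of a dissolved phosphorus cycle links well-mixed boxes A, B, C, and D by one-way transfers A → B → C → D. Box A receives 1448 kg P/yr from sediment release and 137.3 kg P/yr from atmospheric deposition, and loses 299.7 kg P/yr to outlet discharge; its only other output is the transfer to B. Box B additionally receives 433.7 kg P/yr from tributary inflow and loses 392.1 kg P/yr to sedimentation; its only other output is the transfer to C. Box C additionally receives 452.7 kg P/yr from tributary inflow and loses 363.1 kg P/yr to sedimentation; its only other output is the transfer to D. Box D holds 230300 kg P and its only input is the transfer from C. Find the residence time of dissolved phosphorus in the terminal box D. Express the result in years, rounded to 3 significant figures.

Box A: F(A→B) = (1448 + 137.3) − 299.7 = 1285.6 kg P/yr.
Box B: F(B→C) = (1285.6 + 433.7) − 392.1 = 1327.2 kg P/yr.
Box C: F(C→D) = (1327.2 + 452.7) − 363.1 = 1416.8 kg P/yr.
Box D throughput = its input = 1416.8 kg P/yr; τ = 230300 / 1416.8 = 162.5 yr.

163 yr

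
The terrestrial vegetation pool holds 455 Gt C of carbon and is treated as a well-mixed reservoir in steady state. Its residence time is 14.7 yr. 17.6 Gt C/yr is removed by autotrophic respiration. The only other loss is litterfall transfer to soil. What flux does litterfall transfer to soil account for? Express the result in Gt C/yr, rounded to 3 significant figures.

13.4 Gt C/yr

Total removal F = M/τ = 455 / 14.7 = 30.95 Gt C/yr.
Litterfall transfer to soil = F − (17.6) = 30.95 − 17.60 = 13.35 Gt C/yr.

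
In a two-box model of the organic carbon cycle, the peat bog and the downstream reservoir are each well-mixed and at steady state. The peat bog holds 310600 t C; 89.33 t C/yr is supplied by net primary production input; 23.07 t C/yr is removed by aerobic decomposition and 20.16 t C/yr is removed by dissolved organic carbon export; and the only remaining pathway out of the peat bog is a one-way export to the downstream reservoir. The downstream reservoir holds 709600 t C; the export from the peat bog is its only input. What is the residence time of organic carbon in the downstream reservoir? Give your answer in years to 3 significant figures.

Balance the peat bog: ΣF_in = 89.330 t C/yr.
Export to the downstream reservoir = ΣF_in − (23.07 + 20.16) = 46.100 t C/yr.
At steady state the output of the downstream reservoir equals its input, 46.100 t C/yr.
τ = M / F = 709600 / 46.100 = 15390 yr.

15400 yr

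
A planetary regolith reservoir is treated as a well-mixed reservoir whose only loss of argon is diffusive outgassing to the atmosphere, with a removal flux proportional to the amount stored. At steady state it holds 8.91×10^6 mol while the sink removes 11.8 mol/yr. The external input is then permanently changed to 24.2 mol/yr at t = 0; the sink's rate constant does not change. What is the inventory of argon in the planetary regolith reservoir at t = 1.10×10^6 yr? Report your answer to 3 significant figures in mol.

1.61×10^7 mol

The sink rate constant is k = F₀/M₀ = 11.8/8.91×10^6 = 1.324×10^-6 yr⁻¹.
Solving dM/dt = F₁ − kM with M(0) = M₀ gives M(t) = F₁/k + (M₀ − F₁/k)·e^(−kt).
F₁/k = 24.2/1.324×10^-6 = 1.8273×10^7 mol; kt = 1.324×10^-6 × 1.10×10^6 = 1.457, e^(−kt) = 0.2330.
M(1.10×10^6) = 1.8273×10^7 + (8.91×10^6 − 1.8273×10^7) × 0.2330 = 1.8273×10^7 − 2.181×10^6 = 1.6092×10^7 mol.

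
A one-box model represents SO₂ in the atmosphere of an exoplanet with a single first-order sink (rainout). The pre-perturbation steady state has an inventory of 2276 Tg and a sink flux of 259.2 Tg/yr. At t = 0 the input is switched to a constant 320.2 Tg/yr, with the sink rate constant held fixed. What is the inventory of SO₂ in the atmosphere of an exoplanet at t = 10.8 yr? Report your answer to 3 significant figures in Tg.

2660 Tg

The sink rate constant is k = F₀/M₀ = 259.2/2276 = 0.1139 yr⁻¹.
Solving dM/dt = F₁ − kM with M(0) = M₀ gives M(t) = F₁/k + (M₀ − F₁/k)·e^(−kt).
F₁/k = 320.2/0.1139 = 2811.6 Tg; kt = 0.1139 × 10.8 = 1.230, e^(−kt) = 0.2923.
M(10.8) = 2811.6 + (2276 − 2811.6) × 0.2923 = 2811.6 − 156.6 = 2655.1 Tg.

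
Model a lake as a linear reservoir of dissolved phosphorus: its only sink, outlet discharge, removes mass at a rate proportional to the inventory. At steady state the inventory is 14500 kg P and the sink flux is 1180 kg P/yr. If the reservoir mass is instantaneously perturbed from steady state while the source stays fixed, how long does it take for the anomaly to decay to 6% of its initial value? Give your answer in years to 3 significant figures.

34.6 yr

For a linear reservoir the anomaly decays as exp(−t/τ) with τ = M/F = 14500/1180 = 12.29 yr.
exp(−t/τ) = 0.06 ⇒ t = −τ ln(0.06) = 12.29 × 2.813 = 34.57 yr.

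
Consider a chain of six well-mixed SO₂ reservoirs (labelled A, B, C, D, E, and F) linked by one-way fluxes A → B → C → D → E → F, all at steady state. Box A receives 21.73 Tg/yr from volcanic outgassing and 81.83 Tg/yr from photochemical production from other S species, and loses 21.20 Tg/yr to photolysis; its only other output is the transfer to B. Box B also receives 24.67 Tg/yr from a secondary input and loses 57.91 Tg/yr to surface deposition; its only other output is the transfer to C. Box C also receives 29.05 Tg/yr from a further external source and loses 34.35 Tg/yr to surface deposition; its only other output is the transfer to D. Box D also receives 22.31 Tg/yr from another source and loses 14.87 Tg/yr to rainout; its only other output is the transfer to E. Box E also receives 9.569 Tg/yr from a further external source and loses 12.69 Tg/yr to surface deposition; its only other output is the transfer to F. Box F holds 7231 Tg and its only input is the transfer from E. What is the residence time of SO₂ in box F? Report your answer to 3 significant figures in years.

150 yr

Box A: F(A→B) = (21.73 + 81.83) − 21.20 = 82.360 Tg/yr.
Box B: F(B→C) = (82.360 + 24.67) − 57.91 = 49.120 Tg/yr.
Box C: F(C→D) = (49.120 + 29.05) − 34.35 = 43.820 Tg/yr.
Box D: F(D→E) = (43.820 + 22.31) − 14.87 = 51.260 Tg/yr.
Box E: F(E→F) = (51.260 + 9.569) − 12.69 = 48.139 Tg/yr.
Box F throughput = its input = 48.139 Tg/yr; τ = 7231 / 48.139 = 150.2 yr.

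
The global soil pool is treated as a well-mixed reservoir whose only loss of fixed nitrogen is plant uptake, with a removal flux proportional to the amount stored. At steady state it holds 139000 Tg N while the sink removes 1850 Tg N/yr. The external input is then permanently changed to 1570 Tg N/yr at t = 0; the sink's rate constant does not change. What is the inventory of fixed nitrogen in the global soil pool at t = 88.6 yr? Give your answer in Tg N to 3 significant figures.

124000 Tg N

The sink rate constant is k = F₀/M₀ = 1850/139000 = 0.01331 yr⁻¹.
Solving dM/dt = F₁ − kM with M(0) = M₀ gives M(t) = F₁/k + (M₀ − F₁/k)·e^(−kt).
F₁/k = 1570/0.01331 = 117960 Tg N; kt = 0.01331 × 88.6 = 1.179, e^(−kt) = 0.3075.
M(88.6) = 117960 + (139000 − 117960) × 0.3075 = 117960 + 6470 = 124430 Tg N.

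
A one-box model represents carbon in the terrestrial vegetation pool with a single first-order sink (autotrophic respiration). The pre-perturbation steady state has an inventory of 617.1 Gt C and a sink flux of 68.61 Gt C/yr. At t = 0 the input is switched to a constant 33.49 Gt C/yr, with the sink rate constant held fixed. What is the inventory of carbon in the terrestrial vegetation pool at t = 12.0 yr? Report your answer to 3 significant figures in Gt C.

384 Gt C

τ = M₀/F₀ = 617.1/68.61 = 8.994 yr; rate constant k = 1/τ.
New steady state M_∞ = F₁/k = F₁·τ = 33.49 × 8.994 = 301.22 Gt C.
M(t) = M_∞ + (M₀ − M_∞)·e^(−t/τ); t/τ = 12.0/8.994 = 1.334, so e^(−t/τ) = 0.2634.
M(t) = 301.22 + 315.9 × 0.2634 = 384.41 Gt C.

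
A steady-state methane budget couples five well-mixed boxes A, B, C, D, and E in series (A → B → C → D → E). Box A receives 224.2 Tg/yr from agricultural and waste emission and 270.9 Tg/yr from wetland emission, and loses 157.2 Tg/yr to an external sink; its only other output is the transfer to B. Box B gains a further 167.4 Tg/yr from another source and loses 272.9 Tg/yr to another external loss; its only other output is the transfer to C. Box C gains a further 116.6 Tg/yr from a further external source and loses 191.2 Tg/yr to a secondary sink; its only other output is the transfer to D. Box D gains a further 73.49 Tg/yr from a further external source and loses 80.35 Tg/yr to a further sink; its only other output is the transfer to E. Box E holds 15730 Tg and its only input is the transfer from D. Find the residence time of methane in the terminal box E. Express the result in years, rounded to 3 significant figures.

Box A: F(A→B) = (224.2 + 270.9) − 157.2 = 337.90 Tg/yr.
Box B: F(B→C) = (337.90 + 167.4) − 272.9 = 232.40 Tg/yr.
Box C: F(C→D) = (232.40 + 116.6) − 191.2 = 157.80 Tg/yr.
Box D: F(D→E) = (157.80 + 73.49) − 80.35 = 150.94 Tg/yr.
Box E throughput = its input = 150.94 Tg/yr; τ = 15730 / 150.94 = 104.2 yr.

104 yr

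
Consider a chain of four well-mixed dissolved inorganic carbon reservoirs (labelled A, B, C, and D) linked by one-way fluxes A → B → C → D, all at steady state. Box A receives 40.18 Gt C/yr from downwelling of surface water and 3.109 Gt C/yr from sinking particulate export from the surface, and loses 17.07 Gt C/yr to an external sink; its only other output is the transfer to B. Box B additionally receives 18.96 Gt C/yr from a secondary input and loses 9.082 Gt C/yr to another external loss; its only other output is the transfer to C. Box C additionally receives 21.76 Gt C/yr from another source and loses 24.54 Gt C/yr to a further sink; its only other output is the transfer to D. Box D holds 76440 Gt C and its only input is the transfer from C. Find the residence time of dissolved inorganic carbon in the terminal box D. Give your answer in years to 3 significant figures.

Box A: F(A→B) = (40.18 + 3.109) − 17.07 = 26.219 Gt C/yr.
Box B: F(B→C) = (26.219 + 18.96) − 9.082 = 36.097 Gt C/yr.
Box C: F(C→D) = (36.097 + 21.76) − 24.54 = 33.317 Gt C/yr.
Box D throughput = its input = 33.317 Gt C/yr; τ = 76440 / 33.317 = 2294 yr.

2290 yr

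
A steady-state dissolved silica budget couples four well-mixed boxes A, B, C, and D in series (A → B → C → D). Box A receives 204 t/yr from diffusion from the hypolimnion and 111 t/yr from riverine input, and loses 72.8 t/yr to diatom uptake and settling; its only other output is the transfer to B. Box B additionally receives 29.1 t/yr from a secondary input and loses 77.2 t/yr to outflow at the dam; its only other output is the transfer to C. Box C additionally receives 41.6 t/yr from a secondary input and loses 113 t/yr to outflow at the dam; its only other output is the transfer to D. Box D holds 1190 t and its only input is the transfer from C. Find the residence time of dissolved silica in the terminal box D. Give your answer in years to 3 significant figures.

Box A: F(A→B) = (204 + 111) − 72.8 = 242.20 t/yr.
Box B: F(B→C) = (242.20 + 29.1) − 77.2 = 194.10 t/yr.
Box C: F(C→D) = (194.10 + 41.6) − 113 = 122.70 t/yr.
Box D throughput = its input = 122.70 t/yr; τ = 1190 / 122.70 = 9.698 yr.

9.70 yr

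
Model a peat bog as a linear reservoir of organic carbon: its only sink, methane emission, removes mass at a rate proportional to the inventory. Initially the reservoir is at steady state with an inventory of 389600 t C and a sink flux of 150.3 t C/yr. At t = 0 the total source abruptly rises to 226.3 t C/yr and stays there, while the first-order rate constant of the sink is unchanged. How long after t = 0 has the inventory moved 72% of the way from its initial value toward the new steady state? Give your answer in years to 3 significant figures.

τ = M₀/F₀ = 389600/150.3 = 2592 yr.
The remaining gap fraction is e^(−t/τ); 72% covered ⇒ e^(−t/τ) = 0.280.
t = −τ ln(0.280) = 2592 × 1.273 = 3300 yr.

3300 yr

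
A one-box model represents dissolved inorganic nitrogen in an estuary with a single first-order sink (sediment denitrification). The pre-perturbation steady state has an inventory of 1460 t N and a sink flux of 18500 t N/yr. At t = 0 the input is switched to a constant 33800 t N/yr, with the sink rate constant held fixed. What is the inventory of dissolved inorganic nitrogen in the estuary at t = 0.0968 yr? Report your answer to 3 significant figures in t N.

2310 t N

Residence time τ = M₀/F₀ = 0.07892 yr. The eventual steady state is M_∞ = M₀·(F₁/F₀) = 1460 × 33800/18500 = 2667.5 t N.
The anomaly ΔM(t) = M(t) − M_∞ decays as ΔM₀·e^(−t/τ) with ΔM₀ = 1460 − 2667.5 = −1207 t N.
At t = 0.0968 yr, e^(−t/τ) = e^(−1.227) = 0.2933, so ΔM = −354.1 t N and M = 2667.5 − 354.1 = 2313.3 t N.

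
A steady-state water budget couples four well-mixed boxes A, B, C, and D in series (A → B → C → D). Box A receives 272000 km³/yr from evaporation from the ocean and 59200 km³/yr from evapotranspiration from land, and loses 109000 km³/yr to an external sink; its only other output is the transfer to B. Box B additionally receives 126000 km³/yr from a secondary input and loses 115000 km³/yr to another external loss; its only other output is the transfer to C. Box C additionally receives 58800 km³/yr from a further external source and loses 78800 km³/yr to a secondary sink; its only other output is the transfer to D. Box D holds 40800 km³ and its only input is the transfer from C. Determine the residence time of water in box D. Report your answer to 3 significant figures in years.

Box A: F(A→B) = (272000 + 59200) − 109000 = 222200 km³/yr.
Box B: F(B→C) = (222200 + 126000) − 115000 = 233200 km³/yr.
Box C: F(C→D) = (233200 + 58800) − 78800 = 213200 km³/yr.
Box D throughput = its input = 213200 km³/yr; τ = 40800 / 213200 = 0.1914 yr.

0.191 yr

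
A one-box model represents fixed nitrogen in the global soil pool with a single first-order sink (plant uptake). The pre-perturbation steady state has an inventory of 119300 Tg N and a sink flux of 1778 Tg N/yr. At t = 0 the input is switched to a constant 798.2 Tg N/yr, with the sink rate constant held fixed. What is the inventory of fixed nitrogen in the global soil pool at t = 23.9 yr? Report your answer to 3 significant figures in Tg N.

99600 Tg N

The sink rate constant is k = F₀/M₀ = 1778/119300 = 0.01490 yr⁻¹.
Solving dM/dt = F₁ − kM with M(0) = M₀ gives M(t) = F₁/k + (M₀ − F₁/k)·e^(−kt).
F₁/k = 798.2/0.01490 = 53558 Tg N; kt = 0.01490 × 23.9 = 0.3562, e^(−kt) = 0.7003.
M(23.9) = 53558 + (119300 − 53558) × 0.7003 = 53558 + 46040 = 99599 Tg N.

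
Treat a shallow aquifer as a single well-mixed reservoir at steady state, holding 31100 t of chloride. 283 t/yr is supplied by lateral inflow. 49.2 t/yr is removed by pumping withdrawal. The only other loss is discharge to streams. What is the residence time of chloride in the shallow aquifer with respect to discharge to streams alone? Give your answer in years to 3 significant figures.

133 yr

At steady state ΣF_in = ΣF_out.
ΣF_in = 283.00 t/yr.
Discharge to streams flux = ΣF_in − (49.2) = 283.00 − 49.20 = 233.8 t/yr.
τ = M / F = 31100 / 233.8 = 133.0 yr.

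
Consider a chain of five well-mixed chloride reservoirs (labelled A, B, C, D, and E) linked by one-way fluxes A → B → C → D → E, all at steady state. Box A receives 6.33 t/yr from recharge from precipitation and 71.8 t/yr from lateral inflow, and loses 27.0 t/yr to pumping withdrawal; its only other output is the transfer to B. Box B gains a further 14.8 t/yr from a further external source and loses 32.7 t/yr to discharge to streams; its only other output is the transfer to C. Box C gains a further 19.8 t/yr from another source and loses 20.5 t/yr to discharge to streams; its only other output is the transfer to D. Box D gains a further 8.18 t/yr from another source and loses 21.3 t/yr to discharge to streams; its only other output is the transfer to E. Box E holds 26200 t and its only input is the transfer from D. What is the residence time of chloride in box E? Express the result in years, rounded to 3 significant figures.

1350 yr

Box A: F(A→B) = (6.33 + 71.8) − 27.0 = 51.130 t/yr.
Box B: F(B→C) = (51.130 + 14.8) − 32.7 = 33.230 t/yr.
Box C: F(C→D) = (33.230 + 19.8) − 20.5 = 32.530 t/yr.
Box D: F(D→E) = (32.530 + 8.18) − 21.3 = 19.410 t/yr.
Box E throughput = its input = 19.410 t/yr; τ = 26200 / 19.410 = 1350 yr.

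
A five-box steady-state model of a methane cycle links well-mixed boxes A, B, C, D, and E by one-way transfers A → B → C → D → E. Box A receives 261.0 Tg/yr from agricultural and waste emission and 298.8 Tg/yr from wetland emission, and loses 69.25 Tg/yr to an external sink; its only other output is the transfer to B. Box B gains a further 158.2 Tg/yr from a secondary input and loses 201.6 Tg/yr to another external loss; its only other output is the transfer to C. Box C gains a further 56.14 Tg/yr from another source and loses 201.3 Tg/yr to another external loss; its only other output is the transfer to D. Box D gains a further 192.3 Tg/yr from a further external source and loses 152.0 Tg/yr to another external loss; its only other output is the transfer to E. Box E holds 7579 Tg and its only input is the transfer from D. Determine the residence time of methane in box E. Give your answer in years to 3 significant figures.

22.1 yr

Box A: F(A→B) = (261.0 + 298.8) − 69.25 = 490.55 Tg/yr.
Box B: F(B→C) = (490.55 + 158.2) − 201.6 = 447.15 Tg/yr.
Box C: F(C→D) = (447.15 + 56.14) − 201.3 = 301.99 Tg/yr.
Box D: F(D→E) = (301.99 + 192.3) − 152.0 = 342.29 Tg/yr.
Box E throughput = its input = 342.29 Tg/yr; τ = 7579 / 342.29 = 22.14 yr.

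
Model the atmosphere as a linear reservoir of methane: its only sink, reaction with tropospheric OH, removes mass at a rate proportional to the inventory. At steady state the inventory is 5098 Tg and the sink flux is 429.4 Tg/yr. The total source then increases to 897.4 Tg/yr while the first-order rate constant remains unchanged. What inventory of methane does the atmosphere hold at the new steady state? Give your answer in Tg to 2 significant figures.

Rate constant k = F/M = 429.4 / 5098 = 0.08423 yr⁻¹.
At the new steady state, source = k·M_new ⇒ M_new = 897.4 / 0.08423 = 10650 Tg.
(Equivalently M_new = M × F_new/F_old = 5098 × 897.4/429.4.)

11000 Tg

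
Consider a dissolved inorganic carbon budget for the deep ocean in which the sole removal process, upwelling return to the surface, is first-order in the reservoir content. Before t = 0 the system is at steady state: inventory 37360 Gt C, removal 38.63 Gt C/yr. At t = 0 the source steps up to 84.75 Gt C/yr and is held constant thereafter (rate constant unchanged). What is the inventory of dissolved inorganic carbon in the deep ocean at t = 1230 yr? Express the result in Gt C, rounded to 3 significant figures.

The sink rate constant is k = F₀/M₀ = 38.63/37360 = 0.001034 yr⁻¹.
Solving dM/dt = F₁ − kM with M(0) = M₀ gives M(t) = F₁/k + (M₀ − F₁/k)·e^(−kt).
F₁/k = 84.75/0.001034 = 81964 Gt C; kt = 0.001034 × 1230 = 1.272, e^(−kt) = 0.2803.
M(1230) = 81964 + (37360 − 81964) × 0.2803 = 81964 − 12500 = 69460 Gt C.

69500 Gt C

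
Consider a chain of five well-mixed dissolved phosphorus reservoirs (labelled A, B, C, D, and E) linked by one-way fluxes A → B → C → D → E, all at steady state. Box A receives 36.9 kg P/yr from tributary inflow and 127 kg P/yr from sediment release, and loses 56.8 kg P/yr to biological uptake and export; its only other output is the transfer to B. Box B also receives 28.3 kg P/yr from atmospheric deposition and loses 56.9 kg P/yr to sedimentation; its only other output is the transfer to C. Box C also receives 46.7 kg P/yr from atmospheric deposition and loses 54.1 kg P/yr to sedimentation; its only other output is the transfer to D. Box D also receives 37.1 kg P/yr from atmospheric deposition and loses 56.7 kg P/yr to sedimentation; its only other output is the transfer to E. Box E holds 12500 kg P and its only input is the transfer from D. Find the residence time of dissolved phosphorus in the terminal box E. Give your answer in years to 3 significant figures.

243 yr

Box A: F(A→B) = (36.9 + 127) − 56.8 = 107.10 kg P/yr.
Box B: F(B→C) = (107.10 + 28.3) − 56.9 = 78.500 kg P/yr.
Box C: F(C→D) = (78.500 + 46.7) − 54.1 = 71.100 kg P/yr.
Box D: F(D→E) = (71.100 + 37.1) − 56.7 = 51.500 kg P/yr.
Box E throughput = its input = 51.500 kg P/yr; τ = 12500 / 51.500 = 242.7 yr.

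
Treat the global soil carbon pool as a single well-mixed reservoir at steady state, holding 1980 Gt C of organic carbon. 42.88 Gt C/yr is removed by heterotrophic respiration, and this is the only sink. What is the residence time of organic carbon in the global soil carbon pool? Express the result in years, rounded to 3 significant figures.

τ = M / F = 1980 / 42.88 = 46.18 yr.

46.2 yr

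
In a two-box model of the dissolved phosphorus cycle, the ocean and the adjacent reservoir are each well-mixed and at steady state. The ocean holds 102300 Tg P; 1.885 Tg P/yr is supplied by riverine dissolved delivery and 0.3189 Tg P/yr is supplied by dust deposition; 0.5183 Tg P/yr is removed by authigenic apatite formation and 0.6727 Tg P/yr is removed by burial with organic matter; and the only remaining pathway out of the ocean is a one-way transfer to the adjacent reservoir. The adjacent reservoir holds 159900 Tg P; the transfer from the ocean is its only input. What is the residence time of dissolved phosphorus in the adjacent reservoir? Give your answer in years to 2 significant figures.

Balance the ocean: ΣF_in = 1.885 + 0.3189 = 2.2039 Tg P/yr.
Transfer to the adjacent reservoir = ΣF_in − (0.5183 + 0.6727) = 1.0129 Tg P/yr.
At steady state the output of the adjacent reservoir equals its input, 1.0129 Tg P/yr.
τ = M / F = 159900 / 1.0129 = 157900 yr.

160000 yr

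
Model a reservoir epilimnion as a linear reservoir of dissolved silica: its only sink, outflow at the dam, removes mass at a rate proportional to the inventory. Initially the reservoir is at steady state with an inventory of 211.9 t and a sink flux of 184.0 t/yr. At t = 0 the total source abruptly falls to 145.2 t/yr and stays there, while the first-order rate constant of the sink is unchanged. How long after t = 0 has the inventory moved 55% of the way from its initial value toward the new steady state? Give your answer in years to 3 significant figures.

0.920 yr

τ = M₀/F₀ = 211.9/184.0 = 1.152 yr.
The remaining gap fraction is e^(−t/τ); 55% covered ⇒ e^(−t/τ) = 0.450.
t = −τ ln(0.450) = 1.152 × 0.7985 = 0.9196 yr.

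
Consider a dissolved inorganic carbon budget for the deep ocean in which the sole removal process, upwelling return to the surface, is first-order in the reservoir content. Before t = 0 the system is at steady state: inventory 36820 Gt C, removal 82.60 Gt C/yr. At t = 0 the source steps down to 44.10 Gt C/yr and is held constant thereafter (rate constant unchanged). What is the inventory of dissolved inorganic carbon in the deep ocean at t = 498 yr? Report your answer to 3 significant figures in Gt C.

The sink rate constant is k = F₀/M₀ = 82.60/36820 = 0.002243 yr⁻¹.
Solving dM/dt = F₁ − kM with M(0) = M₀ gives M(t) = F₁/k + (M₀ − F₁/k)·e^(−kt).
F₁/k = 44.10/0.002243 = 19658 Gt C; kt = 0.002243 × 498 = 1.117, e^(−kt) = 0.3272.
M(498) = 19658 + (36820 − 19658) × 0.3272 = 19658 + 5615 = 25273 Gt C.

25300 Gt C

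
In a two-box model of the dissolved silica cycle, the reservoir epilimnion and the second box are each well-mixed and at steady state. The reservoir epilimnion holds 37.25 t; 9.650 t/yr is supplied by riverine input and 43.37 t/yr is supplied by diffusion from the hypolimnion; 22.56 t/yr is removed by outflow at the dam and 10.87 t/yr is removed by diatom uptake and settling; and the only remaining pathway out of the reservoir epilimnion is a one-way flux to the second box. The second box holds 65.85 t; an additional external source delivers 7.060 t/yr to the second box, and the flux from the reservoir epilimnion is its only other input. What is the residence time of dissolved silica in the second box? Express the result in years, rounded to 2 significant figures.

2.5 yr

Balance the reservoir epilimnion: ΣF_in = 9.650 + 43.37 = 53.020 t/yr.
Flux to the second box = ΣF_in − (22.56 + 10.87) = 19.590 t/yr.
Total input to the second box = 19.590 + 7.060 = 26.650 t/yr; at steady state this equals its total output.
τ = M / F = 65.85 / 26.650 = 2.471 yr.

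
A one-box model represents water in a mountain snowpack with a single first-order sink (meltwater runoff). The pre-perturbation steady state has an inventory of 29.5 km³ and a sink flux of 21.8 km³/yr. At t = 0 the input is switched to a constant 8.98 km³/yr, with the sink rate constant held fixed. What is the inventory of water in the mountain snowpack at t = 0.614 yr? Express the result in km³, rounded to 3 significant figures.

23.2 km³

Residence time τ = M₀/F₀ = 1.353 yr. The eventual steady state is M_∞ = M₀·(F₁/F₀) = 29.5 × 8.98/21.8 = 12.152 km³.
The anomaly ΔM(t) = M(t) − M_∞ decays as ΔM₀·e^(−t/τ) with ΔM₀ = 29.5 − 12.152 = 17.35 km³.
At t = 0.614 yr, e^(−t/τ) = e^(−0.4537) = 0.6353, so ΔM = 11.02 km³ and M = 12.152 + 11.02 = 23.172 km³.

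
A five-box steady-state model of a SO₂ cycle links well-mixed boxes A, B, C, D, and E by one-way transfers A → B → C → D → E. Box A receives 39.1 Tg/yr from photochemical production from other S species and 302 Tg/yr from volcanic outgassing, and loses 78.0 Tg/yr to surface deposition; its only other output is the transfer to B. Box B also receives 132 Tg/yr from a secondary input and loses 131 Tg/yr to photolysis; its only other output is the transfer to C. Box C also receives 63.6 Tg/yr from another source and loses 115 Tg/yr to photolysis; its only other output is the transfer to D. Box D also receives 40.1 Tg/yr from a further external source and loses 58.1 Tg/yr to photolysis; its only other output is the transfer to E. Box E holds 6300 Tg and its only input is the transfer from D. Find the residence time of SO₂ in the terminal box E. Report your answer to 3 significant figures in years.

Box A: F(A→B) = (39.1 + 302) − 78.0 = 263.10 Tg/yr.
Box B: F(B→C) = (263.10 + 132) − 131 = 264.10 Tg/yr.
Box C: F(C→D) = (264.10 + 63.6) − 115 = 212.70 Tg/yr.
Box D: F(D→E) = (212.70 + 40.1) − 58.1 = 194.70 Tg/yr.
Box E throughput = its input = 194.70 Tg/yr; τ = 6300 / 194.70 = 32.36 yr.

32.4 yr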